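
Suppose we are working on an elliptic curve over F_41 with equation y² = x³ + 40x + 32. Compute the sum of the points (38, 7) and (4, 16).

(4, 25)

(38, 7) + (4, 16). λ = (16 - 7)/(4 - 38) ≡ 9/7 mod 41. 7⁻¹ ≡ 6 (mod 41) since 7·6 = 42 ≡ 1, so λ ≡ 13.
  x = λ² - 38 - 4 = 169 - 42 ≡ 4; y = λ·(38 - 4) - 7 ≡ 25. → (4, 25)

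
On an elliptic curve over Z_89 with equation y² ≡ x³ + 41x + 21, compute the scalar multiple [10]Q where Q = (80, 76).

(12, 4)

Repeated addition: build up to 10Q.
2Q: tangent at (80, 76): λ = (3·80² + 41)/(2·76) ≡ 17/63. 63⁻¹ ≡ 65 (mod 89), so λ ≡ 17·65 ≡ 37.
  x = λ² - 80 - 80 = 1369 - 160 ≡ 52; y = λ·(80 - 52) - 76 ≡ 70. → (52, 70)
3Q: (52, 70) + (80, 76). λ = (76 - 70)/(80 - 52) ≡ 6/28 mod 89. 28⁻¹ ≡ 35 (mod 89) since 28·35 = 980 ≡ 1, so λ ≡ 32.
  x = λ² - 52 - 80 = 1024 - 132 ≡ 2; y = λ·(52 - 2) - 70 ≡ 17. → (2, 17)
4Q: (2, 17) + (80, 76). λ = (76 - 17)/(80 - 2) ≡ 59/78 mod 89. 78⁻¹ ≡ 8 (mod 89), so λ ≡ 27.
  x = λ² - 2 - 80 = 729 - 82 ≡ 24; y = λ·(2 - 24) - 17 ≡ 12. → (24, 12)
5Q: (24, 12) + (80, 76). λ = (76 - 12)/(80 - 24) ≡ 64/56 mod 89. 56⁻¹ ≡ 62 (mod 89), so λ ≡ 52.
  x = λ² - 24 - 80 = 2704 - 104 ≡ 19; y = λ·(24 - 19) - 12 ≡ 70. → (19, 70)
6Q: (19, 70) + (80, 76). λ = (76 - 70)/(80 - 19) ≡ 6/61 mod 89. 61⁻¹ ≡ 54 (mod 89) since 61·54 = 3294 ≡ 1, so λ ≡ 57.
  x = λ² - 19 - 80 = 3249 - 99 ≡ 35; y = λ·(19 - 35) - 70 ≡ 86. → (35, 86)
7Q: (35, 86) + (80, 76). λ = (76 - 86)/(80 - 35) ≡ 79/45 mod 89. 45⁻¹ ≡ 2 (mod 89), so λ ≡ 69.
  x = λ² - 35 - 80 = 4761 - 115 ≡ 18; y = λ·(35 - 18) - 86 ≡ 19. → (18, 19)
8Q: (18, 19) + (80, 76). λ = (76 - 19)/(80 - 18) ≡ 57/62 mod 89. 62⁻¹ ≡ 56 (mod 89), so λ ≡ 77.
  x = λ² - 18 - 80 = 5929 - 98 ≡ 46; y = λ·(18 - 46) - 19 ≡ 50. → (46, 50)
9Q: (46, 50) + (80, 76). λ = (76 - 50)/(80 - 46) ≡ 26/34 mod 89. 34⁻¹ ≡ 55 (mod 89), so λ ≡ 6.
  x = λ² - 46 - 80 = 36 - 126 ≡ 88; y = λ·(46 - 88) - 50 ≡ 54. → (88, 54)
10Q: (88, 54) + (80, 76). λ = (76 - 54)/(80 - 88) ≡ 22/81 mod 89. 81⁻¹ ≡ 11 (mod 89), so λ ≡ 64.
  x = λ² - 88 - 80 = 4096 - 168 ≡ 12; y = λ·(88 - 12) - 54 ≡ 4. → (12, 4)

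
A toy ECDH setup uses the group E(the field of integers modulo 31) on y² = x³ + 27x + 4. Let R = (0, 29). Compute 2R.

(1, 1)

tangent at (0, 29): λ = (3·0² + 27)/(2·29) ≡ 27/27. 27⁻¹ ≡ 23 (mod 31), so λ ≡ 27·23 ≡ 1.
  x = λ² - 0 - 0 = 1 - 0 ≡ 1; y = λ·(0 - 1) - 29 ≡ 1. → (1, 1)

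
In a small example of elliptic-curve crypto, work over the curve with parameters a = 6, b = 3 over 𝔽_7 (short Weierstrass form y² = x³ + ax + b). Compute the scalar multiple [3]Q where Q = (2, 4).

Repeated addition: build up to 3Q.
2Q: tangent at (2, 4): λ = (3·2² + 6)/(2·4) ≡ 4/1. 1⁻¹ ≡ 1 (mod 7) since 1·1 = 1 ≡ 1, so λ ≡ 4·1 ≡ 4.
  x = λ² - 2 - 2 = 16 - 4 ≡ 5; y = λ·(2 - 5) - 4 ≡ 5. → (5, 5)
3Q: (5, 5) + (2, 4). λ = (4 - 5)/(2 - 5) ≡ 6/4 mod 7. 4⁻¹ ≡ 2 (mod 7), so λ ≡ 5.
  x = λ² - 5 - 2 = 25 - 7 ≡ 4; y = λ·(5 - 4) - 5 ≡ 0. → (4, 0)

(4, 0)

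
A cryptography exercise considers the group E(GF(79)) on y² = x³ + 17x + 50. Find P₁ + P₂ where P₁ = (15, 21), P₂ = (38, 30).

(72, 46)

(15, 21) + (38, 30). λ = (30 - 21)/(38 - 15) ≡ 9/23 mod 79. 23⁻¹ ≡ 55 (mod 79), so λ ≡ 21.
  x = λ² - 15 - 38 = 441 - 53 ≡ 72; y = λ·(15 - 72) - 21 ≡ 46. → (72, 46)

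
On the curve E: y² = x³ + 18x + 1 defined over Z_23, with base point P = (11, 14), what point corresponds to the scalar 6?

Double-and-add on 6 = (110)₂. Start with P = (11, 14) for the leading 1-bit.
double: tangent at (11, 14): λ = (3·11² + 18)/(2·14) ≡ 13/5. 5⁻¹ ≡ 14 (mod 23), so λ ≡ 13·14 ≡ 21.
  x = λ² - 11 - 11 = 441 - 22 ≡ 5; y = λ·(11 - 5) - 14 ≡ 20. → (5, 20)
add P: (5, 20) + (11, 14). λ = (14 - 20)/(11 - 5) ≡ 17/6 mod 23. 6⁻¹ ≡ 4 (mod 23) since 6·4 = 24 ≡ 1, so λ ≡ 22.
  x = λ² - 5 - 11 = 484 - 16 ≡ 8; y = λ·(5 - 8) - 20 ≡ 6. → (8, 6)
double: tangent at (8, 6): λ = (3·8² + 18)/(2·6) ≡ 3/12. 12⁻¹ ≡ 2 (mod 23), so λ ≡ 3·2 ≡ 6.
  x = λ² - 8 - 8 = 36 - 16 ≡ 20; y = λ·(8 - 20) - 6 ≡ 14. → (20, 14)

(20, 14)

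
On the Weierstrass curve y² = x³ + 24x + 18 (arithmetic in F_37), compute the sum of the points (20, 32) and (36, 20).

(7, 23)

(20, 32) + (36, 20). λ = (20 - 32)/(36 - 20) ≡ 25/16 mod 37. 16⁻¹ ≡ 7 (mod 37) since 16·7 = 112 ≡ 1, so λ ≡ 27.
  x = λ² - 20 - 36 = 729 - 56 ≡ 7; y = λ·(20 - 7) - 32 ≡ 23. → (7, 23)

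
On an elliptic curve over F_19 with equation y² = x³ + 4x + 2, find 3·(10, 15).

Write G = (10, 15).
Repeated addition: build up to 3G.
2G: tangent at (10, 15): λ = (3·10² + 4)/(2·15) ≡ 0/11. 11⁻¹ ≡ 7 (mod 19), so λ ≡ 0·7 ≡ 0.
  x = λ² - 10 - 10 = 0 - 20 ≡ 18; y = λ·(10 - 18) - 15 ≡ 4. → (18, 4)
3G: (18, 4) + (10, 15). λ = (15 - 4)/(10 - 18) ≡ 11/11 mod 19. 11⁻¹ ≡ 7 (mod 19), so λ ≡ 1.
  x = λ² - 18 - 10 = 1 - 28 ≡ 11; y = λ·(18 - 11) - 4 ≡ 3. → (11, 3)

(11, 3)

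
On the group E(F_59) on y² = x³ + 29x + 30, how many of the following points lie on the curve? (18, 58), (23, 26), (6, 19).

(18, 58): 58² ≡ 1, rhs ≡ 12 → off.
(23, 26): 26² ≡ 27, rhs ≡ 2 → off.
(6, 19): 19² ≡ 7, rhs ≡ 7 → on.

1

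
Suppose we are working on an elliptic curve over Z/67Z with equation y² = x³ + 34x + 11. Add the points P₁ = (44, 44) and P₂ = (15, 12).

(23, 30)

(44, 44) + (15, 12). λ = (12 - 44)/(15 - 44) ≡ 35/38 mod 67. 38⁻¹ ≡ 30 (mod 67), so λ ≡ 45.
  x = λ² - 44 - 15 = 2025 - 59 ≡ 23; y = λ·(44 - 23) - 44 ≡ 30. → (23, 30)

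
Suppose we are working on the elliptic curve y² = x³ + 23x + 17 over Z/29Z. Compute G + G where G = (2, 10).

tangent at (2, 10): λ = (3·2² + 23)/(2·10) ≡ 6/20. 20⁻¹ ≡ 16 (mod 29), so λ ≡ 6·16 ≡ 9.
  x = λ² - 2 - 2 = 81 - 4 ≡ 19; y = λ·(2 - 19) - 10 ≡ 11. → (19, 11)

(19, 11)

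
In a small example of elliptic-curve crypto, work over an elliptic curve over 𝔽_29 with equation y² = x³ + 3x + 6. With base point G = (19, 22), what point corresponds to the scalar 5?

Double-and-add on 5 = (101)₂. Start with G = (19, 22) for the leading 1-bit.
double: tangent at (19, 22): λ = (3·19² + 3)/(2·22) ≡ 13/15. 15⁻¹ ≡ 2 (mod 29) since 15·2 = 30 ≡ 1, so λ ≡ 13·2 ≡ 26.
  x = λ² - 19 - 19 = 676 - 38 ≡ 0; y = λ·(19 - 0) - 22 ≡ 8. → (0, 8)
double: tangent at (0, 8): λ = (3·0² + 3)/(2·8) ≡ 3/16. 16⁻¹ ≡ 20 (mod 29), so λ ≡ 3·20 ≡ 2.
  x = λ² - 0 - 0 = 4 - 0 ≡ 4; y = λ·(0 - 4) - 8 ≡ 13. → (4, 13)
add G: (4, 13) + (19, 22). λ = (22 - 13)/(19 - 4) ≡ 9/15 mod 29. 15⁻¹ ≡ 2 (mod 29) since 15·2 = 30 ≡ 1, so λ ≡ 18.
  x = λ² - 4 - 19 = 324 - 23 ≡ 11; y = λ·(4 - 11) - 13 ≡ 6. → (11, 6)

(11, 6)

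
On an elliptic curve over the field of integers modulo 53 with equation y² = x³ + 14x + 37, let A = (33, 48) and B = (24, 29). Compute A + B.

(33, 48) + (24, 29). λ = (29 - 48)/(24 - 33) ≡ 34/44 mod 53. 44⁻¹ ≡ 47 (mod 53), so λ ≡ 8.
  x = λ² - 33 - 24 = 64 - 57 ≡ 7; y = λ·(33 - 7) - 48 ≡ 1. → (7, 1)

(7, 1)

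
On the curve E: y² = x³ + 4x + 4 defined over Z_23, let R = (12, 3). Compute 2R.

tangent at (12, 3): λ = (3·12² + 4)/(2·3) ≡ 22/6. 6⁻¹ ≡ 4 (mod 23), so λ ≡ 22·4 ≡ 19.
  x = λ² - 12 - 12 = 361 - 24 ≡ 15; y = λ·(12 - 15) - 3 ≡ 9. → (15, 9)

(15, 9)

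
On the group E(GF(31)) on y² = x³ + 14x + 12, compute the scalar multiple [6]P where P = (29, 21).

(10, 6)

Repeated addition: build up to 6P.
2P: tangent at (29, 21): λ = (3·29² + 14)/(2·21) ≡ 26/11. 11⁻¹ ≡ 17 (mod 31), so λ ≡ 26·17 ≡ 8.
  x = λ² - 29 - 29 = 64 - 58 ≡ 6; y = λ·(29 - 6) - 21 ≡ 8. → (6, 8)
3P: (6, 8) + (29, 21). λ = (21 - 8)/(29 - 6) ≡ 13/23 mod 31. 23⁻¹ ≡ 27 (mod 31) since 23·27 = 621 ≡ 1, so λ ≡ 10.
  x = λ² - 6 - 29 = 100 - 35 ≡ 3; y = λ·(6 - 3) - 8 ≡ 22. → (3, 22)
4P: (3, 22) + (29, 21). λ = (21 - 22)/(29 - 3) ≡ 30/26 mod 31. 26⁻¹ ≡ 6 (mod 31), so λ ≡ 25.
  x = λ² - 3 - 29 = 625 - 32 ≡ 4; y = λ·(3 - 4) - 22 ≡ 15. → (4, 15)
5P: (4, 15) + (29, 21). λ = (21 - 15)/(29 - 4) ≡ 6/25 mod 31. 25⁻¹ ≡ 5 (mod 31), so λ ≡ 30.
  x = λ² - 4 - 29 = 900 - 33 ≡ 30; y = λ·(4 - 30) - 15 ≡ 11. → (30, 11)
6P: (30, 11) + (29, 21). λ = (21 - 11)/(29 - 30) ≡ 10/30 mod 31. 30⁻¹ ≡ 30 (mod 31) since 30·30 = 900 ≡ 1, so λ ≡ 21.
  x = λ² - 30 - 29 = 441 - 59 ≡ 10; y = λ·(30 - 10) - 11 ≡ 6. → (10, 6)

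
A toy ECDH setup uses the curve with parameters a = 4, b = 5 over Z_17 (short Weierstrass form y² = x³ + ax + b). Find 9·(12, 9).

O

Write Q = (12, 9).
Repeated addition: build up to 9Q.
2Q: tangent at (12, 9): λ = (3·12² + 4)/(2·9) ≡ 11/1. 1⁻¹ ≡ 1 (mod 17), so λ ≡ 11·1 ≡ 11.
  x = λ² - 12 - 12 = 121 - 24 ≡ 12; y = λ·(12 - 12) - 9 ≡ 8. → (12, 8)
3Q: (12, 8) + (12, 9): same x and y₁ ≡ -y₂, so the sum is O.
4Q: O + (12, 9) = (12, 9) (identity).
5Q: tangent at (12, 9): λ = (3·12² + 4)/(2·9) ≡ 11/1. 1⁻¹ ≡ 1 (mod 17), so λ ≡ 11·1 ≡ 11.
  x = λ² - 12 - 12 = 121 - 24 ≡ 12; y = λ·(12 - 12) - 9 ≡ 8. → (12, 8)
6Q: (12, 8) + (12, 9): same x and y₁ ≡ -y₂, so the sum is O.
7Q: O + (12, 9) = (12, 9) (identity).
8Q: tangent at (12, 9): λ = (3·12² + 4)/(2·9) ≡ 11/1. 1⁻¹ ≡ 1 (mod 17) since 1·1 = 1 ≡ 1, so λ ≡ 11·1 ≡ 11.
  x = λ² - 12 - 12 = 121 - 24 ≡ 12; y = λ·(12 - 12) - 9 ≡ 8. → (12, 8)
9Q: (12, 8) + (12, 9): same x and y₁ ≡ -y₂, so the sum is O.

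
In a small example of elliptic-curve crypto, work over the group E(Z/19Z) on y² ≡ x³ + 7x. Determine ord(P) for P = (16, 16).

10

2P: tangent at (16, 16): λ = (3·16² + 7)/(2·16) ≡ 15/13. 13⁻¹ ≡ 3 (mod 19) since 13·3 = 39 ≡ 1, so λ ≡ 15·3 ≡ 7.
  x = λ² - 16 - 16 = 49 - 32 ≡ 17; y = λ·(16 - 17) - 16 ≡ 15. → (17, 15)
3P: (17, 15) + (16, 16). λ = (16 - 15)/(16 - 17) ≡ 1/18 mod 19. 18⁻¹ ≡ 18 (mod 19) since 18·18 = 324 ≡ 1, so λ ≡ 18.
  x = λ² - 17 - 16 = 324 - 33 ≡ 6; y = λ·(17 - 6) - 15 ≡ 12. → (6, 12)
4P: (6, 12) + (16, 16). λ = (16 - 12)/(16 - 6) ≡ 4/10 mod 19. 10⁻¹ ≡ 2 (mod 19), so λ ≡ 8.
  x = λ² - 6 - 16 = 64 - 22 ≡ 4; y = λ·(6 - 4) - 12 ≡ 4. → (4, 4)
5P: (4, 4) + (16, 16). λ = (16 - 4)/(16 - 4) ≡ 12/12 mod 19. 12⁻¹ ≡ 8 (mod 19), so λ ≡ 1.
  x = λ² - 4 - 16 = 1 - 20 ≡ 0; y = λ·(4 - 0) - 4 ≡ 0. → (0, 0)
6P: (0, 0) + (16, 16). λ = (16 - 0)/(16 - 0) ≡ 16/16 mod 19. 16⁻¹ ≡ 6 (mod 19) since 16·6 = 96 ≡ 1, so λ ≡ 1.
  x = λ² - 0 - 16 = 1 - 16 ≡ 4; y = λ·(0 - 4) - 0 ≡ 15. → (4, 15)
7P: (4, 15) + (16, 16). λ = (16 - 15)/(16 - 4) ≡ 1/12 mod 19. 12⁻¹ ≡ 8 (mod 19), so λ ≡ 8.
  x = λ² - 4 - 16 = 64 - 20 ≡ 6; y = λ·(4 - 6) - 15 ≡ 7. → (6, 7)
8P: (6, 7) + (16, 16). λ = (16 - 7)/(16 - 6) ≡ 9/10 mod 19. 10⁻¹ ≡ 2 (mod 19), so λ ≡ 18.
  x = λ² - 6 - 16 = 324 - 22 ≡ 17; y = λ·(6 - 17) - 7 ≡ 4. → (17, 4)
9P: (17, 4) + (16, 16). λ = (16 - 4)/(16 - 17) ≡ 12/18 mod 19. 18⁻¹ ≡ 18 (mod 19) since 18·18 = 324 ≡ 1, so λ ≡ 7.
  x = λ² - 17 - 16 = 49 - 33 ≡ 16; y = λ·(17 - 16) - 4 ≡ 3. → (16, 3)
10P: (16, 3) + (16, 16): same x and y₁ ≡ -y₂, so the sum is 𝒪.
10P = 𝒪, so the order is 10.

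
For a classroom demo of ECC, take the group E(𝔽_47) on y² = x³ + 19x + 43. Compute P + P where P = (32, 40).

tangent at (32, 40): λ = (3·32² + 19)/(2·40) ≡ 36/33. 33⁻¹ ≡ 10 (mod 47), so λ ≡ 36·10 ≡ 31.
  x = λ² - 32 - 32 = 961 - 64 ≡ 4; y = λ·(32 - 4) - 40 ≡ 29. → (4, 29)

(4, 29)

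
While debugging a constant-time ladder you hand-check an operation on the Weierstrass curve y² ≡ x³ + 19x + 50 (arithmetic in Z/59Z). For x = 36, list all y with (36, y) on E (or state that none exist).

none

x³ + 19x + 50 = 47390 ≡ 13 (mod 59).
13 is a non-residue mod 59; no y exists.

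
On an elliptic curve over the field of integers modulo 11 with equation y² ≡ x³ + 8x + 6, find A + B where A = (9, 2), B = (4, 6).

(9, 2) + (4, 6). λ = (6 - 2)/(4 - 9) ≡ 4/6 mod 11. 6⁻¹ ≡ 2 (mod 11) since 6·2 = 12 ≡ 1, so λ ≡ 8.
  x = λ² - 9 - 4 = 64 - 13 ≡ 7; y = λ·(9 - 7) - 2 ≡ 3. → (7, 3)

(7, 3)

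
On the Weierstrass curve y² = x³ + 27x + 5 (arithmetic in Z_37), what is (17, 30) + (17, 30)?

tangent at (17, 30): λ = (3·17² + 27)/(2·30) ≡ 6/23. 23⁻¹ ≡ 29 (mod 37) since 23·29 = 667 ≡ 1, so λ ≡ 6·29 ≡ 26.
  x = λ² - 17 - 17 = 676 - 34 ≡ 13; y = λ·(17 - 13) - 30 ≡ 0. → (13, 0)

(13, 0)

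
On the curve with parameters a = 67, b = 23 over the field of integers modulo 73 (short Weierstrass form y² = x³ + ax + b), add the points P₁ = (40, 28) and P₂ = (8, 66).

(40, 28) + (8, 66). λ = (66 - 28)/(8 - 40) ≡ 38/41 mod 73. 41⁻¹ ≡ 57 (mod 73) since 41·57 = 2337 ≡ 1, so λ ≡ 49.
  x = λ² - 40 - 8 = 2401 - 48 ≡ 17; y = λ·(40 - 17) - 28 ≡ 4. → (17, 4)

(17, 4)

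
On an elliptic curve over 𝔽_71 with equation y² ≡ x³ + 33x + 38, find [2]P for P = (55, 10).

(33, 12)

tangent at (55, 10): λ = (3·55² + 33)/(2·10) ≡ 20/20. 20⁻¹ ≡ 32 (mod 71) since 20·32 = 640 ≡ 1, so λ ≡ 20·32 ≡ 1.
  x = λ² - 55 - 55 = 1 - 110 ≡ 33; y = λ·(55 - 33) - 10 ≡ 12. → (33, 12)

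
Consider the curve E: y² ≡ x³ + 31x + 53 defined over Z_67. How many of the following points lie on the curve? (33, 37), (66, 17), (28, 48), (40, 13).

(33, 37): 37² ≡ 29, rhs ≡ 29 → on.
(66, 17): 17² ≡ 21, rhs ≡ 21 → on.
(28, 48): 48² ≡ 26, rhs ≡ 26 → on.
(40, 13): 13² ≡ 35, rhs ≡ 35 → on.

4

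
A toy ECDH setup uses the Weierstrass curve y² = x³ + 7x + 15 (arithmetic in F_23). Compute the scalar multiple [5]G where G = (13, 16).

(7, 19)

Double-and-add on 5 = (101)₂. Start with G = (13, 16) for the leading 1-bit.
double: tangent at (13, 16): λ = (3·13² + 7)/(2·16) ≡ 8/9. 9⁻¹ ≡ 18 (mod 23) since 9·18 = 162 ≡ 1, so λ ≡ 8·18 ≡ 6.
  x = λ² - 13 - 13 = 36 - 26 ≡ 10; y = λ·(13 - 10) - 16 ≡ 2. → (10, 2)
double: tangent at (10, 2): λ = (3·10² + 7)/(2·2) ≡ 8/4. 4⁻¹ ≡ 6 (mod 23), so λ ≡ 8·6 ≡ 2.
  x = λ² - 10 - 10 = 4 - 20 ≡ 7; y = λ·(10 - 7) - 2 ≡ 4. → (7, 4)
add G: (7, 4) + (13, 16). λ = (16 - 4)/(13 - 7) ≡ 12/6 mod 23. 6⁻¹ ≡ 4 (mod 23), so λ ≡ 2.
  x = λ² - 7 - 13 = 4 - 20 ≡ 7; y = λ·(7 - 7) - 4 ≡ 19. → (7, 19)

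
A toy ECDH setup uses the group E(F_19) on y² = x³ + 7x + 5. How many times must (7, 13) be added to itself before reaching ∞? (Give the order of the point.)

5

2P: tangent at (7, 13): λ = (3·7² + 7)/(2·13) ≡ 2/7. 7⁻¹ ≡ 11 (mod 19) since 7·11 = 77 ≡ 1, so λ ≡ 2·11 ≡ 3.
  x = λ² - 7 - 7 = 9 - 14 ≡ 14; y = λ·(7 - 14) - 13 ≡ 4. → (14, 4)
3P: (14, 4) + (7, 13). λ = (13 - 4)/(7 - 14) ≡ 9/12 mod 19. 12⁻¹ ≡ 8 (mod 19) since 12·8 = 96 ≡ 1, so λ ≡ 15.
  x = λ² - 14 - 7 = 225 - 21 ≡ 14; y = λ·(14 - 14) - 4 ≡ 15. → (14, 15)
4P: (14, 15) + (7, 13). λ = (13 - 15)/(7 - 14) ≡ 17/12 mod 19. 12⁻¹ ≡ 8 (mod 19), so λ ≡ 3.
  x = λ² - 14 - 7 = 9 - 21 ≡ 7; y = λ·(14 - 7) - 15 ≡ 6. → (7, 6)
5P: (7, 6) + (7, 13): same x and y₁ ≡ -y₂, so the sum is ∞.
5P = ∞, so the order is 5.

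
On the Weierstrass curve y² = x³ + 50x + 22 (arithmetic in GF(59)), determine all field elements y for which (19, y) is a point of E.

x³ + 50x + 22 = 7831 ≡ 43 (mod 59).
43 is a non-residue mod 59; no y exists.

none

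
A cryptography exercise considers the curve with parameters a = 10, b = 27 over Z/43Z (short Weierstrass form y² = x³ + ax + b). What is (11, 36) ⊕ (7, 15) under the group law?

(23, 30)

(11, 36) + (7, 15). λ = (15 - 36)/(7 - 11) ≡ 22/39 mod 43. 39⁻¹ ≡ 32 (mod 43), so λ ≡ 16.
  x = λ² - 11 - 7 = 256 - 18 ≡ 23; y = λ·(11 - 23) - 36 ≡ 30. → (23, 30)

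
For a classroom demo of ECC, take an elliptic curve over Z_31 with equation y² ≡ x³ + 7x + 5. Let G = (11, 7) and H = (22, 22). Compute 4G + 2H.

(11, 24)

First 4G:
Double-and-add on 4 = (100)₂. Start with G = (11, 7) for the leading 1-bit.
double: tangent at (11, 7): λ = (3·11² + 7)/(2·7) ≡ 29/14. 14⁻¹ ≡ 20 (mod 31) since 14·20 = 280 ≡ 1, so λ ≡ 29·20 ≡ 22.
  x = λ² - 11 - 11 = 484 - 22 ≡ 28; y = λ·(11 - 28) - 7 ≡ 22. → (28, 22)
double: tangent at (28, 22): λ = (3·28² + 7)/(2·22) ≡ 3/13. 13⁻¹ ≡ 12 (mod 31), so λ ≡ 3·12 ≡ 5.
  x = λ² - 28 - 28 = 25 - 56 ≡ 0; y = λ·(28 - 0) - 22 ≡ 25. → (0, 25)
4G = (0, 25).
Next 2H:
Repeated addition: build up to 2H.
2H: tangent at (22, 22): λ = (3·22² + 7)/(2·22) ≡ 2/13. 13⁻¹ ≡ 12 (mod 31) since 13·12 = 156 ≡ 1, so λ ≡ 2·12 ≡ 24.
  x = λ² - 22 - 22 = 576 - 44 ≡ 5; y = λ·(22 - 5) - 22 ≡ 14. → (5, 14)
2H = (5, 14).
Finally 4G + 2H:
(0, 25) + (5, 14). λ = (14 - 25)/(5 - 0) ≡ 20/5 mod 31. 5⁻¹ ≡ 25 (mod 31) since 5·25 = 125 ≡ 1, so λ ≡ 4.
  x = λ² - 0 - 5 = 16 - 5 ≡ 11; y = λ·(0 - 11) - 25 ≡ 24. → (11, 24)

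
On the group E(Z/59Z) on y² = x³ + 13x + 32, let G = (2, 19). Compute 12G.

Repeated addition: build up to 12G.
2G: tangent at (2, 19): λ = (3·2² + 13)/(2·19) ≡ 25/38. 38⁻¹ ≡ 14 (mod 59) since 38·14 = 532 ≡ 1, so λ ≡ 25·14 ≡ 55.
  x = λ² - 2 - 2 = 3025 - 4 ≡ 12; y = λ·(2 - 12) - 19 ≡ 21. → (12, 21)
3G: (12, 21) + (2, 19). λ = (19 - 21)/(2 - 12) ≡ 57/49 mod 59. 49⁻¹ ≡ 53 (mod 59) since 49·53 = 2597 ≡ 1, so λ ≡ 12.
  x = λ² - 12 - 2 = 144 - 14 ≡ 12; y = λ·(12 - 12) - 21 ≡ 38. → (12, 38)
4G: (12, 38) + (2, 19). λ = (19 - 38)/(2 - 12) ≡ 40/49 mod 59. 49⁻¹ ≡ 53 (mod 59) since 49·53 = 2597 ≡ 1, so λ ≡ 55.
  x = λ² - 12 - 2 = 3025 - 14 ≡ 2; y = λ·(12 - 2) - 38 ≡ 40. → (2, 40)
5G: (2, 40) + (2, 19): same x and y₁ ≡ -y₂, so the sum is O.
6G: O + (2, 19) = (2, 19) (identity).
7G: tangent at (2, 19): λ = (3·2² + 13)/(2·19) ≡ 25/38. 38⁻¹ ≡ 14 (mod 59) since 38·14 = 532 ≡ 1, so λ ≡ 25·14 ≡ 55.
  x = λ² - 2 - 2 = 3025 - 4 ≡ 12; y = λ·(2 - 12) - 19 ≡ 21. → (12, 21)
8G: (12, 21) + (2, 19). λ = (19 - 21)/(2 - 12) ≡ 57/49 mod 59. 49⁻¹ ≡ 53 (mod 59), so λ ≡ 12.
  x = λ² - 12 - 2 = 144 - 14 ≡ 12; y = λ·(12 - 12) - 21 ≡ 38. → (12, 38)
9G: (12, 38) + (2, 19). λ = (19 - 38)/(2 - 12) ≡ 40/49 mod 59. 49⁻¹ ≡ 53 (mod 59) since 49·53 = 2597 ≡ 1, so λ ≡ 55.
  x = λ² - 12 - 2 = 3025 - 14 ≡ 2; y = λ·(12 - 2) - 38 ≡ 40. → (2, 40)
10G: (2, 40) + (2, 19): same x and y₁ ≡ -y₂, so the sum is O.
11G: O + (2, 19) = (2, 19) (identity).
12G: tangent at (2, 19): λ = (3·2² + 13)/(2·19) ≡ 25/38. 38⁻¹ ≡ 14 (mod 59), so λ ≡ 25·14 ≡ 55.
  x = λ² - 2 - 2 = 3025 - 4 ≡ 12; y = λ·(2 - 12) - 19 ≡ 21. → (12, 21)

(12, 21)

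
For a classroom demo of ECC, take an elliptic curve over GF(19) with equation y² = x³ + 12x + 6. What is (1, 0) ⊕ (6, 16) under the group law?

(4, 17)

(1, 0) + (6, 16). λ = (16 - 0)/(6 - 1) ≡ 16/5 mod 19. 5⁻¹ ≡ 4 (mod 19), so λ ≡ 7.
  x = λ² - 1 - 6 = 49 - 7 ≡ 4; y = λ·(1 - 4) - 0 ≡ 17. → (4, 17)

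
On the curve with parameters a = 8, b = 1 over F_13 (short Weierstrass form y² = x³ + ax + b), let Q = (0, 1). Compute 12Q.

O

Repeated addition: build up to 12Q.
2Q: tangent at (0, 1): λ = (3·0² + 8)/(2·1) ≡ 8/2. 2⁻¹ ≡ 7 (mod 13) since 2·7 = 14 ≡ 1, so λ ≡ 8·7 ≡ 4.
  x = λ² - 0 - 0 = 16 - 0 ≡ 3; y = λ·(0 - 3) - 1 ≡ 0. → (3, 0)
3Q: (3, 0) + (0, 1). λ = (1 - 0)/(0 - 3) ≡ 1/10 mod 13. 10⁻¹ ≡ 4 (mod 13), so λ ≡ 4.
  x = λ² - 3 - 0 = 16 - 3 ≡ 0; y = λ·(3 - 0) - 0 ≡ 12. → (0, 12)
4Q: (0, 12) + (0, 1): same x and y₁ ≡ -y₂, so the sum is ∞.
5Q: ∞ + (0, 1) = (0, 1) (identity).
6Q: tangent at (0, 1): λ = (3·0² + 8)/(2·1) ≡ 8/2. 2⁻¹ ≡ 7 (mod 13), so λ ≡ 8·7 ≡ 4.
  x = λ² - 0 - 0 = 16 - 0 ≡ 3; y = λ·(0 - 3) - 1 ≡ 0. → (3, 0)
7Q: (3, 0) + (0, 1). λ = (1 - 0)/(0 - 3) ≡ 1/10 mod 13. 10⁻¹ ≡ 4 (mod 13) since 10·4 = 40 ≡ 1, so λ ≡ 4.
  x = λ² - 3 - 0 = 16 - 3 ≡ 0; y = λ·(3 - 0) - 0 ≡ 12. → (0, 12)
8Q: (0, 12) + (0, 1): same x and y₁ ≡ -y₂, so the sum is ∞.
9Q: ∞ + (0, 1) = (0, 1) (identity).
10Q: tangent at (0, 1): λ = (3·0² + 8)/(2·1) ≡ 8/2. 2⁻¹ ≡ 7 (mod 13), so λ ≡ 8·7 ≡ 4.
  x = λ² - 0 - 0 = 16 - 0 ≡ 3; y = λ·(0 - 3) - 1 ≡ 0. → (3, 0)
11Q: (3, 0) + (0, 1). λ = (1 - 0)/(0 - 3) ≡ 1/10 mod 13. 10⁻¹ ≡ 4 (mod 13), so λ ≡ 4.
  x = λ² - 3 - 0 = 16 - 3 ≡ 0; y = λ·(3 - 0) - 0 ≡ 12. → (0, 12)
12Q: (0, 12) + (0, 1): same x and y₁ ≡ -y₂, so the sum is ∞.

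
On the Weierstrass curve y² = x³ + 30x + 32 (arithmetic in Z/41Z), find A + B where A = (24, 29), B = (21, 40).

(14, 30)

(24, 29) + (21, 40). λ = (40 - 29)/(21 - 24) ≡ 11/38 mod 41. 38⁻¹ ≡ 27 (mod 41), so λ ≡ 10.
  x = λ² - 24 - 21 = 100 - 45 ≡ 14; y = λ·(24 - 14) - 29 ≡ 30. → (14, 30)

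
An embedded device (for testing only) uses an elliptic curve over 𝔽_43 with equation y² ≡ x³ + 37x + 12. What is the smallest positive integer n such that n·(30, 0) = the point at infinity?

2P: (30, 0) + (30, 0): same x and y₁ ≡ -y₂, so the sum is the point at infinity.
2P = the point at infinity, so the order is 2.

2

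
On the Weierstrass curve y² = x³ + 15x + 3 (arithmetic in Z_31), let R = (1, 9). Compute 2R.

(30, 24)

tangent at (1, 9): λ = (3·1² + 15)/(2·9) ≡ 18/18. 18⁻¹ ≡ 19 (mod 31), so λ ≡ 18·19 ≡ 1.
  x = λ² - 1 - 1 = 1 - 2 ≡ 30; y = λ·(1 - 30) - 9 ≡ 24. → (30, 24)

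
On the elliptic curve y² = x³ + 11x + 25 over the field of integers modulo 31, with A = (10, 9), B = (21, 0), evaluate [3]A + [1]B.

(0, 5)

First 3A:
Repeated addition: build up to 3A.
2A: tangent at (10, 9): λ = (3·10² + 11)/(2·9) ≡ 1/18. 18⁻¹ ≡ 19 (mod 31) since 18·19 = 342 ≡ 1, so λ ≡ 1·19 ≡ 19.
  x = λ² - 10 - 10 = 361 - 20 ≡ 0; y = λ·(10 - 0) - 9 ≡ 26. → (0, 26)
3A: (0, 26) + (10, 9). λ = (9 - 26)/(10 - 0) ≡ 14/10 mod 31. 10⁻¹ ≡ 28 (mod 31), so λ ≡ 20.
  x = λ² - 0 - 10 = 400 - 10 ≡ 18; y = λ·(0 - 18) - 26 ≡ 17. → (18, 17)
3A = (18, 17).
Finally 3A + B:
(18, 17) + (21, 0). λ = (0 - 17)/(21 - 18) ≡ 14/3 mod 31. 3⁻¹ ≡ 21 (mod 31) since 3·21 = 63 ≡ 1, so λ ≡ 15.
  x = λ² - 18 - 21 = 225 - 39 ≡ 0; y = λ·(18 - 0) - 17 ≡ 5. → (0, 5)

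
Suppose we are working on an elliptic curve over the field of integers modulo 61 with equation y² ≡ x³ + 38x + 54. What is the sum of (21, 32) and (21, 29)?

O

The two points share x = 21 and their y-coordinates satisfy 32 + 29 ≡ 0 (mod 61), so they are inverses. Their sum is the point at infinity.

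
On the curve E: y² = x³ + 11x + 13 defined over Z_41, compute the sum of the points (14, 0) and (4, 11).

(32, 28)

(14, 0) + (4, 11). λ = (11 - 0)/(4 - 14) ≡ 11/31 mod 41. 31⁻¹ ≡ 4 (mod 41), so λ ≡ 3.
  x = λ² - 14 - 4 = 9 - 18 ≡ 32; y = λ·(14 - 32) - 0 ≡ 28. → (32, 28)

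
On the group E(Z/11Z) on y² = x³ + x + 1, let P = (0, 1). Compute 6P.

(0, 10)

Double-and-add on 6 = (110)₂. Start with P = (0, 1) for the leading 1-bit.
double: tangent at (0, 1): λ = (3·0² + 1)/(2·1) ≡ 1/2. 2⁻¹ ≡ 6 (mod 11) since 2·6 = 12 ≡ 1, so λ ≡ 1·6 ≡ 6.
  x = λ² - 0 - 0 = 36 - 0 ≡ 3; y = λ·(0 - 3) - 1 ≡ 3. → (3, 3)
add P: (3, 3) + (0, 1). λ = (1 - 3)/(0 - 3) ≡ 9/8 mod 11. 8⁻¹ ≡ 7 (mod 11), so λ ≡ 8.
  x = λ² - 3 - 0 = 64 - 3 ≡ 6; y = λ·(3 - 6) - 3 ≡ 6. → (6, 6)
double: tangent at (6, 6): λ = (3·6² + 1)/(2·6) ≡ 10/1. 1⁻¹ ≡ 1 (mod 11), so λ ≡ 10·1 ≡ 10.
  x = λ² - 6 - 6 = 100 - 12 ≡ 0; y = λ·(6 - 0) - 6 ≡ 10. → (0, 10)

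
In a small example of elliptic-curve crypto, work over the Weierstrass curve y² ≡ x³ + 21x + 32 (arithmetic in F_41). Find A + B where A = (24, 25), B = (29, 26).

(11, 35)

(24, 25) + (29, 26). λ = (26 - 25)/(29 - 24) ≡ 1/5 mod 41. 5⁻¹ ≡ 33 (mod 41) since 5·33 = 165 ≡ 1, so λ ≡ 33.
  x = λ² - 24 - 29 = 1089 - 53 ≡ 11; y = λ·(24 - 11) - 25 ≡ 35. → (11, 35)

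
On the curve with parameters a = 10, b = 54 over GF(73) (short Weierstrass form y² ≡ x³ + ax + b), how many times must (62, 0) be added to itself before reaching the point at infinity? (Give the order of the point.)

2

2P: (62, 0) + (62, 0): same x and y₁ ≡ -y₂, so the sum is the point at infinity.
2P = the point at infinity, so the order is 2.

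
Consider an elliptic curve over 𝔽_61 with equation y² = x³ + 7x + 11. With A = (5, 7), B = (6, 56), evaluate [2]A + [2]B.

First 2A:
Repeated addition: build up to 2A.
2A: tangent at (5, 7): λ = (3·5² + 7)/(2·7) ≡ 21/14. 14⁻¹ ≡ 48 (mod 61) since 14·48 = 672 ≡ 1, so λ ≡ 21·48 ≡ 32.
  x = λ² - 5 - 5 = 1024 - 10 ≡ 38; y = λ·(5 - 38) - 7 ≡ 35. → (38, 35)
2A = (38, 35).
Next 2B:
Repeated addition: build up to 2B.
2B: tangent at (6, 56): λ = (3·6² + 7)/(2·56) ≡ 54/51. 51⁻¹ ≡ 6 (mod 61) since 51·6 = 306 ≡ 1, so λ ≡ 54·6 ≡ 19.
  x = λ² - 6 - 6 = 361 - 12 ≡ 44; y = λ·(6 - 44) - 56 ≡ 15. → (44, 15)
2B = (44, 15).
Finally 2A + 2B:
(38, 35) + (44, 15). λ = (15 - 35)/(44 - 38) ≡ 41/6 mod 61. 6⁻¹ ≡ 51 (mod 61), so λ ≡ 17.
  x = λ² - 38 - 44 = 289 - 82 ≡ 24; y = λ·(38 - 24) - 35 ≡ 20. → (24, 20)

(24, 20)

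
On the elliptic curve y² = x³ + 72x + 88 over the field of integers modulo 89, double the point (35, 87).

tangent at (35, 87): λ = (3·35² + 72)/(2·87) ≡ 9/85. 85⁻¹ ≡ 22 (mod 89), so λ ≡ 9·22 ≡ 20.
  x = λ² - 35 - 35 = 400 - 70 ≡ 63; y = λ·(35 - 63) - 87 ≡ 65. → (63, 65)

(63, 65)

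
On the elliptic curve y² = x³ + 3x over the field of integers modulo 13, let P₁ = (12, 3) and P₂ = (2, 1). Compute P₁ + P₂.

(11, 5)

(12, 3) + (2, 1). λ = (1 - 3)/(2 - 12) ≡ 11/3 mod 13. 3⁻¹ ≡ 9 (mod 13), so λ ≡ 8.
  x = λ² - 12 - 2 = 64 - 14 ≡ 11; y = λ·(12 - 11) - 3 ≡ 5. → (11, 5)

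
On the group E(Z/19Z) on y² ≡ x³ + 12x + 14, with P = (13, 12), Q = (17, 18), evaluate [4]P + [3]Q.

First 4P:
Double-and-add on 4 = (100)₂. Start with P = (13, 12) for the leading 1-bit.
double: tangent at (13, 12): λ = (3·13² + 12)/(2·12) ≡ 6/5. 5⁻¹ ≡ 4 (mod 19), so λ ≡ 6·4 ≡ 5.
  x = λ² - 13 - 13 = 25 - 26 ≡ 18; y = λ·(13 - 18) - 12 ≡ 1. → (18, 1)
double: tangent at (18, 1): λ = (3·18² + 12)/(2·1) ≡ 15/2. 2⁻¹ ≡ 10 (mod 19) since 2·10 = 20 ≡ 1, so λ ≡ 15·10 ≡ 17.
  x = λ² - 18 - 18 = 289 - 36 ≡ 6; y = λ·(18 - 6) - 1 ≡ 13. → (6, 13)
4P = (6, 13).
Next 3Q:
Repeated addition: build up to 3Q.
2Q: tangent at (17, 18): λ = (3·17² + 12)/(2·18) ≡ 5/17. 17⁻¹ ≡ 9 (mod 19), so λ ≡ 5·9 ≡ 7.
  x = λ² - 17 - 17 = 49 - 34 ≡ 15; y = λ·(17 - 15) - 18 ≡ 15. → (15, 15)
3Q: (15, 15) + (17, 18). λ = (18 - 15)/(17 - 15) ≡ 3/2 mod 19. 2⁻¹ ≡ 10 (mod 19), so λ ≡ 11.
  x = λ² - 15 - 17 = 121 - 32 ≡ 13; y = λ·(15 - 13) - 15 ≡ 7. → (13, 7)
3Q = (13, 7).
Finally 4P + 3Q:
(6, 13) + (13, 7). λ = (7 - 13)/(13 - 6) ≡ 13/7 mod 19. 7⁻¹ ≡ 11 (mod 19) since 7·11 = 77 ≡ 1, so λ ≡ 10.
  x = λ² - 6 - 13 = 100 - 19 ≡ 5; y = λ·(6 - 5) - 13 ≡ 16. → (5, 16)

(5, 16)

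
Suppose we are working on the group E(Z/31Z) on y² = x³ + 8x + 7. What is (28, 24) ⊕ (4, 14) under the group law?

(28, 24) + (4, 14). λ = (14 - 24)/(4 - 28) ≡ 21/7 mod 31. 7⁻¹ ≡ 9 (mod 31) since 7·9 = 63 ≡ 1, so λ ≡ 3.
  x = λ² - 28 - 4 = 9 - 32 ≡ 8; y = λ·(28 - 8) - 24 ≡ 5. → (8, 5)

(8, 5)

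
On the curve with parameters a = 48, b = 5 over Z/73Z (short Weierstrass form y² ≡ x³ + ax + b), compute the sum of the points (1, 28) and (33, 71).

(1, 28) + (33, 71). λ = (71 - 28)/(33 - 1) ≡ 43/32 mod 73. 32⁻¹ ≡ 16 (mod 73), so λ ≡ 31.
  x = λ² - 1 - 33 = 961 - 34 ≡ 51; y = λ·(1 - 51) - 28 ≡ 28. → (51, 28)

(51, 28)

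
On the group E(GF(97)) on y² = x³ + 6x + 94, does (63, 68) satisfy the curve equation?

yes

y² = 68² ≡ 65; x³ + 6x + 94 = 250519 ≡ 65 (mod 97). 65 = 65.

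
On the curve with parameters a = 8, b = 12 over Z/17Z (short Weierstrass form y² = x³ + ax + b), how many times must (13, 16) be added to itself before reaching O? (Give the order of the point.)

2P: tangent at (13, 16): λ = (3·13² + 8)/(2·16) ≡ 5/15. 15⁻¹ ≡ 8 (mod 17), so λ ≡ 5·8 ≡ 6.
  x = λ² - 13 - 13 = 36 - 26 ≡ 10; y = λ·(13 - 10) - 16 ≡ 2. → (10, 2)
3P: (10, 2) + (13, 16). λ = (16 - 2)/(13 - 10) ≡ 14/3 mod 17. 3⁻¹ ≡ 6 (mod 17) since 3·6 = 18 ≡ 1, so λ ≡ 16.
  x = λ² - 10 - 13 = 256 - 23 ≡ 12; y = λ·(10 - 12) - 2 ≡ 0. → (12, 0)
4P: (12, 0) + (13, 16). λ = (16 - 0)/(13 - 12) ≡ 16/1 mod 17. 1⁻¹ ≡ 1 (mod 17) since 1·1 = 1 ≡ 1, so λ ≡ 16.
  x = λ² - 12 - 13 = 256 - 25 ≡ 10; y = λ·(12 - 10) - 0 ≡ 15. → (10, 15)
5P: (10, 15) + (13, 16). λ = (16 - 15)/(13 - 10) ≡ 1/3 mod 17. 3⁻¹ ≡ 6 (mod 17) since 3·6 = 18 ≡ 1, so λ ≡ 6.
  x = λ² - 10 - 13 = 36 - 23 ≡ 13; y = λ·(10 - 13) - 15 ≡ 1. → (13, 1)
6P: (13, 1) + (13, 16): same x and y₁ ≡ -y₂, so the sum is O.
6P = O, so the order is 6.

6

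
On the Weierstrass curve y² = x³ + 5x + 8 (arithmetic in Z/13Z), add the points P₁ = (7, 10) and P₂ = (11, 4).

(7, 3)

(7, 10) + (11, 4). λ = (4 - 10)/(11 - 7) ≡ 7/4 mod 13. 4⁻¹ ≡ 10 (mod 13), so λ ≡ 5.
  x = λ² - 7 - 11 = 25 - 18 ≡ 7; y = λ·(7 - 7) - 10 ≡ 3. → (7, 3)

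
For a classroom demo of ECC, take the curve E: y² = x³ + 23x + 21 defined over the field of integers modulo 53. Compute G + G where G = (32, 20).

(49, 36)

tangent at (32, 20): λ = (3·32² + 23)/(2·20) ≡ 21/40. 40⁻¹ ≡ 4 (mod 53) since 40·4 = 160 ≡ 1, so λ ≡ 21·4 ≡ 31.
  x = λ² - 32 - 32 = 961 - 64 ≡ 49; y = λ·(32 - 49) - 20 ≡ 36. → (49, 36)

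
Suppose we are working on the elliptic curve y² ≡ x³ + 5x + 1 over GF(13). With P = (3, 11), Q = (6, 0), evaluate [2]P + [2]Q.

First 2P:
Repeated addition: build up to 2P.
2P: tangent at (3, 11): λ = (3·3² + 5)/(2·11) ≡ 6/9. 9⁻¹ ≡ 3 (mod 13), so λ ≡ 6·3 ≡ 5.
  x = λ² - 3 - 3 = 25 - 6 ≡ 6; y = λ·(3 - 6) - 11 ≡ 0. → (6, 0)
2P = (6, 0).
Next 2Q:
Repeated addition: build up to 2Q.
2Q: (6, 0) + (6, 0): same x and y₁ ≡ -y₂, so the sum is ∞.
2Q = ∞.
Finally 2P + 2Q:
(6, 0) + ∞ = (6, 0) (identity).

(6, 0)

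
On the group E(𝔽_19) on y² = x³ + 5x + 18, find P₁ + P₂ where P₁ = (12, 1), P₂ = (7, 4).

(11, 6)

(12, 1) + (7, 4). λ = (4 - 1)/(7 - 12) ≡ 3/14 mod 19. 14⁻¹ ≡ 15 (mod 19), so λ ≡ 7.
  x = λ² - 12 - 7 = 49 - 19 ≡ 11; y = λ·(12 - 11) - 1 ≡ 6. → (11, 6)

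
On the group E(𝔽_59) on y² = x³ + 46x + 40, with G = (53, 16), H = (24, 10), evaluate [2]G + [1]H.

(43, 39)

First 2G:
Repeated addition: build up to 2G.
2G: tangent at (53, 16): λ = (3·53² + 46)/(2·16) ≡ 36/32. 32⁻¹ ≡ 24 (mod 59), so λ ≡ 36·24 ≡ 38.
  x = λ² - 53 - 53 = 1444 - 106 ≡ 40; y = λ·(53 - 40) - 16 ≡ 6. → (40, 6)
2G = (40, 6).
Finally 2G + H:
(40, 6) + (24, 10). λ = (10 - 6)/(24 - 40) ≡ 4/43 mod 59. 43⁻¹ ≡ 11 (mod 59) since 43·11 = 473 ≡ 1, so λ ≡ 44.
  x = λ² - 40 - 24 = 1936 - 64 ≡ 43; y = λ·(40 - 43) - 6 ≡ 39. → (43, 39)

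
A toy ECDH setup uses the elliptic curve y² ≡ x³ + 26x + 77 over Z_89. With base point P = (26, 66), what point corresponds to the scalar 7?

(10, 64)

Double-and-add on 7 = (111)₂. Start with P = (26, 66) for the leading 1-bit.
double: tangent at (26, 66): λ = (3·26² + 26)/(2·66) ≡ 7/43. 43⁻¹ ≡ 29 (mod 89) since 43·29 = 1247 ≡ 1, so λ ≡ 7·29 ≡ 25.
  x = λ² - 26 - 26 = 625 - 52 ≡ 39; y = λ·(26 - 39) - 66 ≡ 54. → (39, 54)
add P: (39, 54) + (26, 66). λ = (66 - 54)/(26 - 39) ≡ 12/76 mod 89. 76⁻¹ ≡ 41 (mod 89), so λ ≡ 47.
  x = λ² - 39 - 26 = 2209 - 65 ≡ 8; y = λ·(39 - 8) - 54 ≡ 68. → (8, 68)
double: tangent at (8, 68): λ = (3·8² + 26)/(2·68) ≡ 40/47. 47⁻¹ ≡ 36 (mod 89) since 47·36 = 1692 ≡ 1, so λ ≡ 40·36 ≡ 16.
  x = λ² - 8 - 8 = 256 - 16 ≡ 62; y = λ·(8 - 62) - 68 ≡ 47. → (62, 47)
add P: (62, 47) + (26, 66). λ = (66 - 47)/(26 - 62) ≡ 19/53 mod 89. 53⁻¹ ≡ 42 (mod 89), so λ ≡ 86.
  x = λ² - 62 - 26 = 7396 - 88 ≡ 10; y = λ·(62 - 10) - 47 ≡ 64. → (10, 64)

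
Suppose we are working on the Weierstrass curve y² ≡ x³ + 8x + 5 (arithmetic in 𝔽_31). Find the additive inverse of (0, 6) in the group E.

-(0, 6) = (0, -6 mod 31) = (0, 25).

(0, 25)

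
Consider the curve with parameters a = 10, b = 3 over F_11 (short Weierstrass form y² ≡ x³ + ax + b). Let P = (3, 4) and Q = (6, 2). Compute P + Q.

(3, 4) + (6, 2). λ = (2 - 4)/(6 - 3) ≡ 9/3 mod 11. 3⁻¹ ≡ 4 (mod 11), so λ ≡ 3.
  x = λ² - 3 - 6 = 9 - 9 ≡ 0; y = λ·(3 - 0) - 4 ≡ 5. → (0, 5)

(0, 5)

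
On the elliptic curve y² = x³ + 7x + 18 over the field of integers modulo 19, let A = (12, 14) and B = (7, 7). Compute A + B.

(12, 14) + (7, 7). λ = (7 - 14)/(7 - 12) ≡ 12/14 mod 19. 14⁻¹ ≡ 15 (mod 19) since 14·15 = 210 ≡ 1, so λ ≡ 9.
  x = λ² - 12 - 7 = 81 - 19 ≡ 5; y = λ·(12 - 5) - 14 ≡ 11. → (5, 11)

(5, 11)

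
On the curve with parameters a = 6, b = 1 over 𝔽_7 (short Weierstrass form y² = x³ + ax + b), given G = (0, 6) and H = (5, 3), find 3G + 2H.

(1, 6)

First 3G:
Repeated addition: build up to 3G.
2G: tangent at (0, 6): λ = (3·0² + 6)/(2·6) ≡ 6/5. 5⁻¹ ≡ 3 (mod 7) since 5·3 = 15 ≡ 1, so λ ≡ 6·3 ≡ 4.
  x = λ² - 0 - 0 = 16 - 0 ≡ 2; y = λ·(0 - 2) - 6 ≡ 0. → (2, 0)
3G: (2, 0) + (0, 6). λ = (6 - 0)/(0 - 2) ≡ 6/5 mod 7. 5⁻¹ ≡ 3 (mod 7), so λ ≡ 4.
  x = λ² - 2 - 0 = 16 - 2 ≡ 0; y = λ·(2 - 0) - 0 ≡ 1. → (0, 1)
3G = (0, 1).
Next 2H:
Repeated addition: build up to 2H.
2H: tangent at (5, 3): λ = (3·5² + 6)/(2·3) ≡ 4/6. 6⁻¹ ≡ 6 (mod 7) since 6·6 = 36 ≡ 1, so λ ≡ 4·6 ≡ 3.
  x = λ² - 5 - 5 = 9 - 10 ≡ 6; y = λ·(5 - 6) - 3 ≡ 1. → (6, 1)
2H = (6, 1).
Finally 3G + 2H:
(0, 1) + (6, 1). λ = (1 - 1)/(6 - 0) ≡ 0/6 mod 7. 6⁻¹ ≡ 6 (mod 7) since 6·6 = 36 ≡ 1, so λ ≡ 0.
  x = λ² - 0 - 6 = 0 - 6 ≡ 1; y = λ·(0 - 1) - 1 ≡ 6. → (1, 6)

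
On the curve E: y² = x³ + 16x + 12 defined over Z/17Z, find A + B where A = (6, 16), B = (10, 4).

(10, 13)

(6, 16) + (10, 4). λ = (4 - 16)/(10 - 6) ≡ 5/4 mod 17. 4⁻¹ ≡ 13 (mod 17), so λ ≡ 14.
  x = λ² - 6 - 10 = 196 - 16 ≡ 10; y = λ·(6 - 10) - 16 ≡ 13. → (10, 13)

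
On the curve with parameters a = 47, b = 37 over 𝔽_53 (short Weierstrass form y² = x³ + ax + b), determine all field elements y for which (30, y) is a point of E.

none

x³ + 47x + 37 = 28447 ≡ 39 (mod 53).
39 is a non-residue mod 53; no y exists.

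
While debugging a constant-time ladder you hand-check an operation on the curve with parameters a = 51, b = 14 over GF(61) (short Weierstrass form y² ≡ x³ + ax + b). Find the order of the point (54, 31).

4

2P: tangent at (54, 31): λ = (3·54² + 51)/(2·31) ≡ 15/1. 1⁻¹ ≡ 1 (mod 61) since 1·1 = 1 ≡ 1, so λ ≡ 15·1 ≡ 15.
  x = λ² - 54 - 54 = 225 - 108 ≡ 56; y = λ·(54 - 56) - 31 ≡ 0. → (56, 0)
3P: (56, 0) + (54, 31). λ = (31 - 0)/(54 - 56) ≡ 31/59 mod 61. 59⁻¹ ≡ 30 (mod 61), so λ ≡ 15.
  x = λ² - 56 - 54 = 225 - 110 ≡ 54; y = λ·(56 - 54) - 0 ≡ 30. → (54, 30)
4P: (54, 30) + (54, 31): same x and y₁ ≡ -y₂, so the sum is O.
4P = O, so the order is 4.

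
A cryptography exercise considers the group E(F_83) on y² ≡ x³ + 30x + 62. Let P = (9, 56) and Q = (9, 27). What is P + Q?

O

The two points share x = 9 and their y-coordinates satisfy 56 + 27 ≡ 0 (mod 83), so they are inverses. Their sum is O.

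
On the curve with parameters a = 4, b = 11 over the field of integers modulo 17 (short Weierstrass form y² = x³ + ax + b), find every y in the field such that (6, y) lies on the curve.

x³ + 4x + 11 = 251 ≡ 13 (mod 17).
Square roots of 13 mod 17: 8 and 9 (since 8² = 64 ≡ 13).

8, 9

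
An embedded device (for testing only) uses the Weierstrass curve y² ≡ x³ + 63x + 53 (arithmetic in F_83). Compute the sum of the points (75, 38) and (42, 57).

(27, 40)

(75, 38) + (42, 57). λ = (57 - 38)/(42 - 75) ≡ 19/50 mod 83. 50⁻¹ ≡ 5 (mod 83) since 50·5 = 250 ≡ 1, so λ ≡ 12.
  x = λ² - 75 - 42 = 144 - 117 ≡ 27; y = λ·(75 - 27) - 38 ≡ 40. → (27, 40)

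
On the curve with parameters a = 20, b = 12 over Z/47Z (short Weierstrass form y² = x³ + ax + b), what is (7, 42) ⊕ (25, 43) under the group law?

(7, 42) + (25, 43). λ = (43 - 42)/(25 - 7) ≡ 1/18 mod 47. 18⁻¹ ≡ 34 (mod 47) since 18·34 = 612 ≡ 1, so λ ≡ 34.
  x = λ² - 7 - 25 = 1156 - 32 ≡ 43; y = λ·(7 - 43) - 42 ≡ 3. → (43, 3)

(43, 3)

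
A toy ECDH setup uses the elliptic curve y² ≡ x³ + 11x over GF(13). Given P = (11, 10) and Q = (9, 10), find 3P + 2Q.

First 3P:
Repeated addition: build up to 3P.
2P: tangent at (11, 10): λ = (3·11² + 11)/(2·10) ≡ 10/7. 7⁻¹ ≡ 2 (mod 13) since 7·2 = 14 ≡ 1, so λ ≡ 10·2 ≡ 7.
  x = λ² - 11 - 11 = 49 - 22 ≡ 1; y = λ·(11 - 1) - 10 ≡ 8. → (1, 8)
3P: (1, 8) + (11, 10). λ = (10 - 8)/(11 - 1) ≡ 2/10 mod 13. 10⁻¹ ≡ 4 (mod 13), so λ ≡ 8.
  x = λ² - 1 - 11 = 64 - 12 ≡ 0; y = λ·(1 - 0) - 8 ≡ 0. → (0, 0)
3P = (0, 0).
Next 2Q:
Repeated addition: build up to 2Q.
2Q: tangent at (9, 10): λ = (3·9² + 11)/(2·10) ≡ 7/7. 7⁻¹ ≡ 2 (mod 13), so λ ≡ 7·2 ≡ 1.
  x = λ² - 9 - 9 = 1 - 18 ≡ 9; y = λ·(9 - 9) - 10 ≡ 3. → (9, 3)
2Q = (9, 3).
Finally 3P + 2Q:
(0, 0) + (9, 3). λ = (3 - 0)/(9 - 0) ≡ 3/9 mod 13. 9⁻¹ ≡ 3 (mod 13) since 9·3 = 27 ≡ 1, so λ ≡ 9.
  x = λ² - 0 - 9 = 81 - 9 ≡ 7; y = λ·(0 - 7) - 0 ≡ 2. → (7, 2)

(7, 2)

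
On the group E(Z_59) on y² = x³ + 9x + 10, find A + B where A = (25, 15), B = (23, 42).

(31, 7)

(25, 15) + (23, 42). λ = (42 - 15)/(23 - 25) ≡ 27/57 mod 59. 57⁻¹ ≡ 29 (mod 59), so λ ≡ 16.
  x = λ² - 25 - 23 = 256 - 48 ≡ 31; y = λ·(25 - 31) - 15 ≡ 7. → (31, 7)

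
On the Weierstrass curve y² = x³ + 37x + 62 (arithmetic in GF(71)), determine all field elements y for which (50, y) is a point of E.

x³ + 37x + 62 = 126912 ≡ 35 (mod 71).
35 is a non-residue mod 71; no y exists.

none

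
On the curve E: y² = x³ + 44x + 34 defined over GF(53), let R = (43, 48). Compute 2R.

tangent at (43, 48): λ = (3·43² + 44)/(2·48) ≡ 26/43. 43⁻¹ ≡ 37 (mod 53) since 43·37 = 1591 ≡ 1, so λ ≡ 26·37 ≡ 8.
  x = λ² - 43 - 43 = 64 - 86 ≡ 31; y = λ·(43 - 31) - 48 ≡ 48. → (31, 48)

(31, 48)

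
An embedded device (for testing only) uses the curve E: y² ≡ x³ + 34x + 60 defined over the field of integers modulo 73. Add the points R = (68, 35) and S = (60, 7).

(68, 35) + (60, 7). λ = (7 - 35)/(60 - 68) ≡ 45/65 mod 73. 65⁻¹ ≡ 9 (mod 73) since 65·9 = 585 ≡ 1, so λ ≡ 40.
  x = λ² - 68 - 60 = 1600 - 128 ≡ 12; y = λ·(68 - 12) - 35 ≡ 15. → (12, 15)

(12, 15)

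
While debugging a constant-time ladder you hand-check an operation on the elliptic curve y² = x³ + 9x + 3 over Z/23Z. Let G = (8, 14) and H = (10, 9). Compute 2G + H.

First 2G:
Repeated addition: build up to 2G.
2G: tangent at (8, 14): λ = (3·8² + 9)/(2·14) ≡ 17/5. 5⁻¹ ≡ 14 (mod 23) since 5·14 = 70 ≡ 1, so λ ≡ 17·14 ≡ 8.
  x = λ² - 8 - 8 = 64 - 16 ≡ 2; y = λ·(8 - 2) - 14 ≡ 11. → (2, 11)
2G = (2, 11).
Finally 2G + H:
(2, 11) + (10, 9). λ = (9 - 11)/(10 - 2) ≡ 21/8 mod 23. 8⁻¹ ≡ 3 (mod 23) since 8·3 = 24 ≡ 1, so λ ≡ 17.
  x = λ² - 2 - 10 = 289 - 12 ≡ 1; y = λ·(2 - 1) - 11 ≡ 6. → (1, 6)

(1, 6)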